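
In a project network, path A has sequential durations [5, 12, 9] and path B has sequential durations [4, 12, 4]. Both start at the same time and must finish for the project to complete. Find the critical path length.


Path A total = 5 + 12 + 9 = 26
Path B total = 4 + 12 + 4 = 20
Critical path = longest path = max(26, 20) = 26

26


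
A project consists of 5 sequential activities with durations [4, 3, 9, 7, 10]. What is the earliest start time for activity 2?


Activity 2 starts after activities 1 through 1 complete.
Predecessor durations: [4]
ES = 4 = 4

4


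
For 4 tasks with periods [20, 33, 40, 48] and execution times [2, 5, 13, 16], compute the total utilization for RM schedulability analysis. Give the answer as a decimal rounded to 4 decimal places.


Compute individual utilizations (exact fractions):
  Task 1: C/T = 2/20 = 1/10 (approx. 0.1)
  Task 2: C/T = 5/33 (approx. 0.1515)
  Task 3: C/T = 13/40 (approx. 0.325)
  Task 4: C/T = 16/48 = 1/3 (approx. 0.3333)
Total utilization U = 1/10 + 5/33 + 13/40 + 1/3 = 1201/1320
Rounded to 4 decimal places: U = 0.9098
RM (Liu & Layland) bound for 4 tasks = 0.756828; compare with U = 1201/1320 (approx. 0.909848)
bound < U <= 1, so the RM sufficient condition is not met (inconclusive; an exact test such as response-time analysis is needed).

0.9098


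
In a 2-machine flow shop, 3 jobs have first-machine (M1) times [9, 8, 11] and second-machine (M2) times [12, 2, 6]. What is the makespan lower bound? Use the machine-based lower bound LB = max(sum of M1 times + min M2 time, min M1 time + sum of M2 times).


LB1 = sum(M1 times) + min(M2 times) = 28 + 2 = 30
LB2 = min(M1 times) + sum(M2 times) = 8 + 20 = 28
Lower bound = max(LB1, LB2) = max(30, 28) = 30

30


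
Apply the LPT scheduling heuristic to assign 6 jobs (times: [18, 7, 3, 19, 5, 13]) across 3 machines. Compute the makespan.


Sort jobs in decreasing order (LPT): [19, 18, 13, 7, 5, 3]
Assign each job to the least loaded machine:
  Machine 1: jobs [19, 3], load = 22
  Machine 2: jobs [18, 5], load = 23
  Machine 3: jobs [13, 7], load = 20
Makespan = max load = 23

23


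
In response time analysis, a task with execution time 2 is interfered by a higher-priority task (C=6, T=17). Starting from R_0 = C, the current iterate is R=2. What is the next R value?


R_next = C + ceil(R_prev / T_hp) * C_hp
ceil(2 / 17) = ceil(0.1176) = 1
Interference = 1 * 6 = 6
R_next = 2 + 6 = 8

8


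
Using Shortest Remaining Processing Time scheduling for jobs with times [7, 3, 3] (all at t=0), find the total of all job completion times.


Since all jobs arrive at t=0, SRPT equals SPT ordering.
SPT order: [3, 3, 7]
Completion times:
  Job 1: p=3, C=3
  Job 2: p=3, C=6
  Job 3: p=7, C=13
Total completion time = 3 + 6 + 13 = 22

22


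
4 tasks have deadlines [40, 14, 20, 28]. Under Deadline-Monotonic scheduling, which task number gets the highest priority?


Sort tasks by relative deadline (ascending):
  Task 2: deadline = 14
  Task 3: deadline = 20
  Task 4: deadline = 28
  Task 1: deadline = 40
Priority order (highest first): [2, 3, 4, 1]
Highest priority task = 2

2


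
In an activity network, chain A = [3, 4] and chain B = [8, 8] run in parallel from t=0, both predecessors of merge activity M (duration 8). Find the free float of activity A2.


ES(A2) = sum of predecessors on chain A = 3
EF(A2) = ES + duration = 3 + 4 = 7
Successor of A2 is M. ES(M) = max(sum(A), sum(B)) = max(7, 16) = 16
Free float = ES(successor) - EF(current) = 16 - 7 = 9

9


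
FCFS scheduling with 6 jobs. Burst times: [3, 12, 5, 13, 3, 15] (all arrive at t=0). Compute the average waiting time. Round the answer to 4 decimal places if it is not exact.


FCFS order (as given): [3, 12, 5, 13, 3, 15]
Waiting times:
  Job 1: wait = 0
  Job 2: wait = 3
  Job 3: wait = 15
  Job 4: wait = 20
  Job 5: wait = 33
  Job 6: wait = 36
Sum of waiting times = 107
Average waiting time = 107/6 = 17.8333

17.8333


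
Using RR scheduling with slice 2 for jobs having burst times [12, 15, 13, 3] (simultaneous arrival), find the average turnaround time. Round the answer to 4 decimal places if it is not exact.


Time quantum = 2
Execution trace:
  J1 runs 2 units, time = 2
  J2 runs 2 units, time = 4
  J3 runs 2 units, time = 6
  J4 runs 2 units, time = 8
  J1 runs 2 units, time = 10
  J2 runs 2 units, time = 12
  J3 runs 2 units, time = 14
  J4 runs 1 units, time = 15
  J1 runs 2 units, time = 17
  J2 runs 2 units, time = 19
  J3 runs 2 units, time = 21
  J1 runs 2 units, time = 23
  J2 runs 2 units, time = 25
  J3 runs 2 units, time = 27
  J1 runs 2 units, time = 29
  J2 runs 2 units, time = 31
  J3 runs 2 units, time = 33
  J1 runs 2 units, time = 35
  J2 runs 2 units, time = 37
  J3 runs 2 units, time = 39
  J2 runs 2 units, time = 41
  J3 runs 1 units, time = 42
  J2 runs 1 units, time = 43
Finish times: [35, 43, 42, 15]
Average turnaround = 135/4 = 33.75

33.75


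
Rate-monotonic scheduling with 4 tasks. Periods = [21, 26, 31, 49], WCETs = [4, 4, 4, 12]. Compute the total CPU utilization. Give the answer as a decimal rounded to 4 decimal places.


Compute individual utilizations (exact fractions):
  Task 1: C/T = 4/21 (approx. 0.1905)
  Task 2: C/T = 4/26 = 2/13 (approx. 0.1538)
  Task 3: C/T = 4/31 (approx. 0.129)
  Task 4: C/T = 12/49 (approx. 0.2449)
Total utilization U = 4/21 + 2/13 + 4/31 + 12/49 = 42550/59241
Rounded to 4 decimal places: U = 0.7183
RM (Liu & Layland) bound for 4 tasks = 0.756828; compare with U = 42550/59241 (approx. 0.718253)
U <= bound, so schedulable by RM sufficient condition.

0.7183


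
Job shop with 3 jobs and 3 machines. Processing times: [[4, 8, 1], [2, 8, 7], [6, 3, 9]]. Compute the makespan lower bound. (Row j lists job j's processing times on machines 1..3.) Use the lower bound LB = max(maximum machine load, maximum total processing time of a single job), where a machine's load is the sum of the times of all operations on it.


Machine loads:
  Machine 1: 4 + 2 + 6 = 12
  Machine 2: 8 + 8 + 3 = 19
  Machine 3: 1 + 7 + 9 = 17
Max machine load = 19
Job totals:
  Job 1: 13
  Job 2: 17
  Job 3: 18
Max job total = 18
Lower bound = max(19, 18) = 19

19


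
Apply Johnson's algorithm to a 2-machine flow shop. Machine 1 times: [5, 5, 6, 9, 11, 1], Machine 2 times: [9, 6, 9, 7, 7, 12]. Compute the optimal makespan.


Apply Johnson's rule:
  Group 1 (a <= b): [(6, 1, 12), (1, 5, 9), (2, 5, 6), (3, 6, 9)]
  Group 2 (a > b): [(4, 9, 7), (5, 11, 7)]
Optimal job order: [6, 1, 2, 3, 4, 5]
Schedule:
  Job 6: M1 done at 1, M2 done at 13
  Job 1: M1 done at 6, M2 done at 22
  Job 2: M1 done at 11, M2 done at 28
  Job 3: M1 done at 17, M2 done at 37
  Job 4: M1 done at 26, M2 done at 44
  Job 5: M1 done at 37, M2 done at 51
Makespan = 51

51


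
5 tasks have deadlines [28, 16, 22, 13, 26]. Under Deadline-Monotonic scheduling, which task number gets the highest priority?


Sort tasks by relative deadline (ascending):
  Task 4: deadline = 13
  Task 2: deadline = 16
  Task 3: deadline = 22
  Task 5: deadline = 26
  Task 1: deadline = 28
Priority order (highest first): [4, 2, 3, 5, 1]
Highest priority task = 4

4


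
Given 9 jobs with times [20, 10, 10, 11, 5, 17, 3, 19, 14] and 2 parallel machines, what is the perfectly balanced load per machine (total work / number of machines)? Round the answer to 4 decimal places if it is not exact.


Total processing time = 20 + 10 + 10 + 11 + 5 + 17 + 3 + 19 + 14 = 109
Number of machines = 2
Ideal balanced load = 109 / 2 = 54.5

54.5


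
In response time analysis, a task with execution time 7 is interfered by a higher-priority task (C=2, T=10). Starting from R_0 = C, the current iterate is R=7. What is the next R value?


R_next = C + ceil(R_prev / T_hp) * C_hp
ceil(7 / 10) = ceil(0.7) = 1
Interference = 1 * 2 = 2
R_next = 7 + 2 = 9

9


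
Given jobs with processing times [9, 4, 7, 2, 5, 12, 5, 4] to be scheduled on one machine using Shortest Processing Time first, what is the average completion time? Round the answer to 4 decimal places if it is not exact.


Sort jobs by processing time (SPT order): [2, 4, 4, 5, 5, 7, 9, 12]
Compute completion times sequentially:
  Job 1: processing = 2, completes at 2
  Job 2: processing = 4, completes at 6
  Job 3: processing = 4, completes at 10
  Job 4: processing = 5, completes at 15
  Job 5: processing = 5, completes at 20
  Job 6: processing = 7, completes at 27
  Job 7: processing = 9, completes at 36
  Job 8: processing = 12, completes at 48
Sum of completion times = 164
Average completion time = 164/8 = 20.5

20.5


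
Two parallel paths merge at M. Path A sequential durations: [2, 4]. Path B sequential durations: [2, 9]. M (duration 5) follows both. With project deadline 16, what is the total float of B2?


Forward pass: ES(B2) = sum of predecessors on chain B = 2
EF = ES + duration = 2 + 9 = 11
Backward pass: LF(M) = deadline = 16; LS(M) = 16 - 5 = 11
LF(B2) = LS(M) - sum(successors on chain B) = 11 - 0 = 11
LS = LF - duration = 11 - 9 = 2
Total float = LS - ES = 2 - 2 = 0

0


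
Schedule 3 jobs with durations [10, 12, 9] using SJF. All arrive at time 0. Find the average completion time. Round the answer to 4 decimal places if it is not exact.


SJF order (ascending): [9, 10, 12]
Completion times:
  Job 1: burst=9, C=9
  Job 2: burst=10, C=19
  Job 3: burst=12, C=31
Average completion = 59/3 = 19.6667

19.6667


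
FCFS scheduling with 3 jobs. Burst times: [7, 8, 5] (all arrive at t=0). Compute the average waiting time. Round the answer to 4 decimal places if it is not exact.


FCFS order (as given): [7, 8, 5]
Waiting times:
  Job 1: wait = 0
  Job 2: wait = 7
  Job 3: wait = 15
Sum of waiting times = 22
Average waiting time = 22/3 = 7.3333

7.3333


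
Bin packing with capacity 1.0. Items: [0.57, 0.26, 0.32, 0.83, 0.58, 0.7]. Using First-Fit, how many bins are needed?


Place items sequentially using First-Fit:
  Item 0.57 -> new Bin 1
  Item 0.26 -> Bin 1 (now 0.83)
  Item 0.32 -> new Bin 2
  Item 0.83 -> new Bin 3
  Item 0.58 -> Bin 2 (now 0.9)
  Item 0.7 -> new Bin 4
Total bins used = 4

4


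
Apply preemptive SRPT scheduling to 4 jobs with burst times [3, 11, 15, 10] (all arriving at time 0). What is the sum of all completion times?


Since all jobs arrive at t=0, SRPT equals SPT ordering.
SPT order: [3, 10, 11, 15]
Completion times:
  Job 1: p=3, C=3
  Job 2: p=10, C=13
  Job 3: p=11, C=24
  Job 4: p=15, C=39
Total completion time = 3 + 13 + 24 + 39 = 79

79


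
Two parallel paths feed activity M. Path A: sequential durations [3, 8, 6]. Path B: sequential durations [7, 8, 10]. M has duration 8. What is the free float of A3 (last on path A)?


ES(A3) = sum of predecessors on chain A = 11
EF(A3) = ES + duration = 11 + 6 = 17
Successor of A3 is M. ES(M) = max(sum(A), sum(B)) = max(17, 25) = 25
Free float = ES(successor) - EF(current) = 25 - 17 = 8

8


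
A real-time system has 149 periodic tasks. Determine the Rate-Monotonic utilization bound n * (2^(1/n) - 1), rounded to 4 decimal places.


Compute 2^(1/149) = 1.0046628318
Subtract 1: 1.0046628318 - 1 = 0.0046628318
Multiply by n: 149 * 0.0046628318 = 0.6947619382
Round to 4 dp: 0.6948

0.6948


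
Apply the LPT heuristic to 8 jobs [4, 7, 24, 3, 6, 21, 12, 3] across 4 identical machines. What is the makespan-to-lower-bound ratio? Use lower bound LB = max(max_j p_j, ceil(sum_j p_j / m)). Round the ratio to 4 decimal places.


LPT order: [24, 21, 12, 7, 6, 4, 3, 3]
Machine loads after assignment: [24, 21, 19, 16]
LPT makespan = 24
Lower bound = max(max_job, ceil(total/4)) = max(24, 20) = 24
Ratio = 24 / 24 = 1.0

1.0


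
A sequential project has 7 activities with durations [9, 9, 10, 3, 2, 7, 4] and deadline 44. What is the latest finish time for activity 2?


LF(activity 2) = deadline - sum of successor durations
Successors: activities 3 through 7 with durations [10, 3, 2, 7, 4]
Sum of successor durations = 26
LF = 44 - 26 = 18

18


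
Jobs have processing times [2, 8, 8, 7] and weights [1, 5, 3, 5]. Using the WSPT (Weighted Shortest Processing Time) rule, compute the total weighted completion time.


Compute p/w ratios and sort ascending (WSPT): [(7, 5), (8, 5), (2, 1), (8, 3)]
Compute weighted completion times:
  Job (p=7,w=5): C=7, w*C=5*7=35
  Job (p=8,w=5): C=15, w*C=5*15=75
  Job (p=2,w=1): C=17, w*C=1*17=17
  Job (p=8,w=3): C=25, w*C=3*25=75
Total weighted completion time = 202

202


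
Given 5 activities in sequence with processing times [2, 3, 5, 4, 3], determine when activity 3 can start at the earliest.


Activity 3 starts after activities 1 through 2 complete.
Predecessor durations: [2, 3]
ES = 2 + 3 = 5

5


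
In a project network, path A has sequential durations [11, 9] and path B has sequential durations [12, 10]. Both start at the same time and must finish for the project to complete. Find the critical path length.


Path A total = 11 + 9 = 20
Path B total = 12 + 10 = 22
Critical path = longest path = max(20, 22) = 22

22


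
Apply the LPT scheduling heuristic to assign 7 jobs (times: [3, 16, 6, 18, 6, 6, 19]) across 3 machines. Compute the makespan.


Sort jobs in decreasing order (LPT): [19, 18, 16, 6, 6, 6, 3]
Assign each job to the least loaded machine:
  Machine 1: jobs [19, 6], load = 25
  Machine 2: jobs [18, 6], load = 24
  Machine 3: jobs [16, 6, 3], load = 25
Makespan = max load = 25

25


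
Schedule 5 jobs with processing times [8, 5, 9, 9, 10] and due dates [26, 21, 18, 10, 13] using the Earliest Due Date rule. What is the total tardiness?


Sort by due date (EDD order): [(9, 10), (10, 13), (9, 18), (5, 21), (8, 26)]
Compute completion times and tardiness:
  Job 1: p=9, d=10, C=9, tardiness=max(0,9-10)=0
  Job 2: p=10, d=13, C=19, tardiness=max(0,19-13)=6
  Job 3: p=9, d=18, C=28, tardiness=max(0,28-18)=10
  Job 4: p=5, d=21, C=33, tardiness=max(0,33-21)=12
  Job 5: p=8, d=26, C=41, tardiness=max(0,41-26)=15
Total tardiness = 43

43


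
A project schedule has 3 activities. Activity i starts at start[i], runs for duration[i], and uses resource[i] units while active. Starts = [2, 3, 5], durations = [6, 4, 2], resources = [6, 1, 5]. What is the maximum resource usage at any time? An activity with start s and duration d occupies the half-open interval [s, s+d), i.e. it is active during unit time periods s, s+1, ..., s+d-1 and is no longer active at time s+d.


Each activity i is active on [start_i, start_i + duration_i).
Compute total resource usage per time slot:
  t=0: active resources = [], total = 0
  t=1: active resources = [], total = 0
  t=2: active resources = [6], total = 6
  t=3: active resources = [6, 1], total = 7
  t=4: active resources = [6, 1], total = 7
  t=5: active resources = [6, 1, 5], total = 12
  t=6: active resources = [6, 1, 5], total = 12
  t=7: active resources = [6], total = 6
Peak resource demand = 12

12


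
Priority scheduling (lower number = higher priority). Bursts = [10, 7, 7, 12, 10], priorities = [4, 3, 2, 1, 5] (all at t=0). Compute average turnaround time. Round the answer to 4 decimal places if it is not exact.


Sort by priority (ascending = highest first):
Order: [(1, 12), (2, 7), (3, 7), (4, 10), (5, 10)]
Completion times:
  Priority 1, burst=12, C=12
  Priority 2, burst=7, C=19
  Priority 3, burst=7, C=26
  Priority 4, burst=10, C=36
  Priority 5, burst=10, C=46
Average turnaround = 139/5 = 27.8

27.8


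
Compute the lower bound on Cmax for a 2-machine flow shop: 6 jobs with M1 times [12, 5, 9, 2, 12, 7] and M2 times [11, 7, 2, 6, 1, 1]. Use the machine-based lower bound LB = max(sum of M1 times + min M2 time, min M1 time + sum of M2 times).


LB1 = sum(M1 times) + min(M2 times) = 47 + 1 = 48
LB2 = min(M1 times) + sum(M2 times) = 2 + 28 = 30
Lower bound = max(LB1, LB2) = max(48, 30) = 48

48


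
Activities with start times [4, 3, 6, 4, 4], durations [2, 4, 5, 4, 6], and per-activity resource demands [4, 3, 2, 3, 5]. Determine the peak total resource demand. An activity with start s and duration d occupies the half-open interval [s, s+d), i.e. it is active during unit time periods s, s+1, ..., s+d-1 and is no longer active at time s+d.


Each activity i is active on [start_i, start_i + duration_i).
Compute total resource usage per time slot:
  t=0: active resources = [], total = 0
  t=1: active resources = [], total = 0
  t=2: active resources = [], total = 0
  t=3: active resources = [3], total = 3
  t=4: active resources = [4, 3, 3, 5], total = 15
  t=5: active resources = [4, 3, 3, 5], total = 15
  t=6: active resources = [3, 2, 3, 5], total = 13
  t=7: active resources = [2, 3, 5], total = 10
  t=8: active resources = [2, 5], total = 7
  t=9: active resources = [2, 5], total = 7
  t=10: active resources = [2], total = 2
Peak resource demand = 15

15


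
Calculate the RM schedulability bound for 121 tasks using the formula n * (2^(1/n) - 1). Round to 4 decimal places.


Compute 2^(1/121) = 1.0057449283
Subtract 1: 1.0057449283 - 1 = 0.0057449283
Multiply by n: 121 * 0.0057449283 = 0.6951363243
Round to 4 dp: 0.6951

0.6951


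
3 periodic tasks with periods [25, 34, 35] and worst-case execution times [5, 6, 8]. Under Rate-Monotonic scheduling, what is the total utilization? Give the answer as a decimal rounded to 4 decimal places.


Compute individual utilizations (exact fractions):
  Task 1: C/T = 5/25 = 1/5 (approx. 0.2)
  Task 2: C/T = 6/34 = 3/17 (approx. 0.1765)
  Task 3: C/T = 8/35 (approx. 0.2286)
Total utilization U = 1/5 + 3/17 + 8/35 = 72/119
Rounded to 4 decimal places: U = 0.6050
RM (Liu & Layland) bound for 3 tasks = 0.779763; compare with U = 72/119 (approx. 0.605042)
U <= bound, so schedulable by RM sufficient condition.

0.6050


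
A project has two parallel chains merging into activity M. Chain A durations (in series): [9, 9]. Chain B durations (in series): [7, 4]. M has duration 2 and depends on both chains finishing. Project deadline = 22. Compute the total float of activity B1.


Forward pass: ES(B1) = sum of predecessors on chain B = 0
EF = ES + duration = 0 + 7 = 7
Backward pass: LF(M) = deadline = 22; LS(M) = 22 - 2 = 20
LF(B1) = LS(M) - sum(successors on chain B) = 20 - 4 = 16
LS = LF - duration = 16 - 7 = 9
Total float = LS - ES = 9 - 0 = 9

9


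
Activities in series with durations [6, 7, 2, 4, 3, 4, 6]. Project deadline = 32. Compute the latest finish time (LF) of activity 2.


LF(activity 2) = deadline - sum of successor durations
Successors: activities 3 through 7 with durations [2, 4, 3, 4, 6]
Sum of successor durations = 19
LF = 32 - 19 = 13

13


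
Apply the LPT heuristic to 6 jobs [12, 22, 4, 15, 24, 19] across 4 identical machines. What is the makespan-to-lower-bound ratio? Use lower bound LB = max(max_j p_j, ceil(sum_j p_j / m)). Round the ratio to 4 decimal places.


LPT order: [24, 22, 19, 15, 12, 4]
Machine loads after assignment: [24, 22, 23, 27]
LPT makespan = 27
Lower bound = max(max_job, ceil(total/4)) = max(24, 24) = 24
Ratio = 27 / 24 = 1.125

1.125


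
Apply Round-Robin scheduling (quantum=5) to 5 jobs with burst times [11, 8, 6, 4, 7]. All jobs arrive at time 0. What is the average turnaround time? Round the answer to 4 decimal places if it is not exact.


Time quantum = 5
Execution trace:
  J1 runs 5 units, time = 5
  J2 runs 5 units, time = 10
  J3 runs 5 units, time = 15
  J4 runs 4 units, time = 19
  J5 runs 5 units, time = 24
  J1 runs 5 units, time = 29
  J2 runs 3 units, time = 32
  J3 runs 1 units, time = 33
  J5 runs 2 units, time = 35
  J1 runs 1 units, time = 36
Finish times: [36, 32, 33, 19, 35]
Average turnaround = 155/5 = 31.0

31.0


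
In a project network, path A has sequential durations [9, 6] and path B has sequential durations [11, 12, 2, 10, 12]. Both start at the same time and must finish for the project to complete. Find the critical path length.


Path A total = 9 + 6 = 15
Path B total = 11 + 12 + 2 + 10 + 12 = 47
Critical path = longest path = max(15, 47) = 47

47


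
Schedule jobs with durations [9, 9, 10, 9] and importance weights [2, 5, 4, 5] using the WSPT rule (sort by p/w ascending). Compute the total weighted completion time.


Compute p/w ratios and sort ascending (WSPT): [(9, 5), (9, 5), (10, 4), (9, 2)]
Compute weighted completion times:
  Job (p=9,w=5): C=9, w*C=5*9=45
  Job (p=9,w=5): C=18, w*C=5*18=90
  Job (p=10,w=4): C=28, w*C=4*28=112
  Job (p=9,w=2): C=37, w*C=2*37=74
Total weighted completion time = 321

321


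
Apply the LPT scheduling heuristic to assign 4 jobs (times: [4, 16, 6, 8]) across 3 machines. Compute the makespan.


Sort jobs in decreasing order (LPT): [16, 8, 6, 4]
Assign each job to the least loaded machine:
  Machine 1: jobs [16], load = 16
  Machine 2: jobs [8], load = 8
  Machine 3: jobs [6, 4], load = 10
Makespan = max load = 16

16


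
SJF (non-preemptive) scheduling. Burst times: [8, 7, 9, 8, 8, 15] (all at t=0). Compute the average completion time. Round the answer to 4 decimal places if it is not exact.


SJF order (ascending): [7, 8, 8, 8, 9, 15]
Completion times:
  Job 1: burst=7, C=7
  Job 2: burst=8, C=15
  Job 3: burst=8, C=23
  Job 4: burst=8, C=31
  Job 5: burst=9, C=40
  Job 6: burst=15, C=55
Average completion = 171/6 = 28.5

28.5


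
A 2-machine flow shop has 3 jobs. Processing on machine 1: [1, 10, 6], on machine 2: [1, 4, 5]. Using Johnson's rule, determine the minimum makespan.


Apply Johnson's rule:
  Group 1 (a <= b): [(1, 1, 1)]
  Group 2 (a > b): [(3, 6, 5), (2, 10, 4)]
Optimal job order: [1, 3, 2]
Schedule:
  Job 1: M1 done at 1, M2 done at 2
  Job 3: M1 done at 7, M2 done at 12
  Job 2: M1 done at 17, M2 done at 21
Makespan = 21

21


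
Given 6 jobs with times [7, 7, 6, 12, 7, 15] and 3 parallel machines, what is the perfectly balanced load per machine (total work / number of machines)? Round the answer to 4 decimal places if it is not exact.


Total processing time = 7 + 7 + 6 + 12 + 7 + 15 = 54
Number of machines = 3
Ideal balanced load = 54 / 3 = 18.0

18.0


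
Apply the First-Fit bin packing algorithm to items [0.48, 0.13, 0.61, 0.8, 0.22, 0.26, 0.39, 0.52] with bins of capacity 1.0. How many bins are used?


Place items sequentially using First-Fit:
  Item 0.48 -> new Bin 1
  Item 0.13 -> Bin 1 (now 0.61)
  Item 0.61 -> new Bin 2
  Item 0.8 -> new Bin 3
  Item 0.22 -> Bin 1 (now 0.83)
  Item 0.26 -> Bin 2 (now 0.87)
  Item 0.39 -> new Bin 4
  Item 0.52 -> Bin 4 (now 0.91)
Total bins used = 4

4


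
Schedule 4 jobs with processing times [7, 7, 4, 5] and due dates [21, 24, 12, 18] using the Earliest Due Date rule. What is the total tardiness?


Sort by due date (EDD order): [(4, 12), (5, 18), (7, 21), (7, 24)]
Compute completion times and tardiness:
  Job 1: p=4, d=12, C=4, tardiness=max(0,4-12)=0
  Job 2: p=5, d=18, C=9, tardiness=max(0,9-18)=0
  Job 3: p=7, d=21, C=16, tardiness=max(0,16-21)=0
  Job 4: p=7, d=24, C=23, tardiness=max(0,23-24)=0
Total tardiness = 0

0


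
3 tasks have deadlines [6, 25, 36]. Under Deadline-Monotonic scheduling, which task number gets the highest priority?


Sort tasks by relative deadline (ascending):
  Task 1: deadline = 6
  Task 2: deadline = 25
  Task 3: deadline = 36
Priority order (highest first): [1, 2, 3]
Highest priority task = 1

1


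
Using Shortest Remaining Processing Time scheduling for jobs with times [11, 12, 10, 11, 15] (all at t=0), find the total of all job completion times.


Since all jobs arrive at t=0, SRPT equals SPT ordering.
SPT order: [10, 11, 11, 12, 15]
Completion times:
  Job 1: p=10, C=10
  Job 2: p=11, C=21
  Job 3: p=11, C=32
  Job 4: p=12, C=44
  Job 5: p=15, C=59
Total completion time = 10 + 21 + 32 + 44 + 59 = 166

166


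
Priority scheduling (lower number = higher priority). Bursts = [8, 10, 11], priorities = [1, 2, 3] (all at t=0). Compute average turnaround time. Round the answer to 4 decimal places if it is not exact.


Sort by priority (ascending = highest first):
Order: [(1, 8), (2, 10), (3, 11)]
Completion times:
  Priority 1, burst=8, C=8
  Priority 2, burst=10, C=18
  Priority 3, burst=11, C=29
Average turnaround = 55/3 = 18.3333

18.3333


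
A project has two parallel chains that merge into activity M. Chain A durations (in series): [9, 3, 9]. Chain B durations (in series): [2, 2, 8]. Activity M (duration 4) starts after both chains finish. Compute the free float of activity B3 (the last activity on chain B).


ES(B3) = sum of predecessors on chain B = 4
EF(B3) = ES + duration = 4 + 8 = 12
Successor of B3 is M. ES(M) = max(sum(A), sum(B)) = max(21, 12) = 21
Free float = ES(successor) - EF(current) = 21 - 12 = 9

9


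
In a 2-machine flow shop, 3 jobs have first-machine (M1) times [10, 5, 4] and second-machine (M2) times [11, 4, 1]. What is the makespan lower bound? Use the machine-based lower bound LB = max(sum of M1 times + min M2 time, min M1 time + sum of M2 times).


LB1 = sum(M1 times) + min(M2 times) = 19 + 1 = 20
LB2 = min(M1 times) + sum(M2 times) = 4 + 16 = 20
Lower bound = max(LB1, LB2) = max(20, 20) = 20

20


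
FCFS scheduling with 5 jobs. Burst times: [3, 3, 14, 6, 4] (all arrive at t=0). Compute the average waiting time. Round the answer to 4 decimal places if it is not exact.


FCFS order (as given): [3, 3, 14, 6, 4]
Waiting times:
  Job 1: wait = 0
  Job 2: wait = 3
  Job 3: wait = 6
  Job 4: wait = 20
  Job 5: wait = 26
Sum of waiting times = 55
Average waiting time = 55/5 = 11.0

11.0


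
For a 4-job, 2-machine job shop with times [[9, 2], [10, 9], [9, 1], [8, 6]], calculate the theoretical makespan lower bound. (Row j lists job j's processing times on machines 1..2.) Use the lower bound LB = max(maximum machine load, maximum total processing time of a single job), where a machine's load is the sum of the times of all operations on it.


Machine loads:
  Machine 1: 9 + 10 + 9 + 8 = 36
  Machine 2: 2 + 9 + 1 + 6 = 18
Max machine load = 36
Job totals:
  Job 1: 11
  Job 2: 19
  Job 3: 10
  Job 4: 14
Max job total = 19
Lower bound = max(36, 19) = 36

36


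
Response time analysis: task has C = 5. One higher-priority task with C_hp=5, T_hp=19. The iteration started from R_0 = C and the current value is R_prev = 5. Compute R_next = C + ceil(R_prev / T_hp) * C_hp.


R_next = C + ceil(R_prev / T_hp) * C_hp
ceil(5 / 19) = ceil(0.2632) = 1
Interference = 1 * 5 = 5
R_next = 5 + 5 = 10

10


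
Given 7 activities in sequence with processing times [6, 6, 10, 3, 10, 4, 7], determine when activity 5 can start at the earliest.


Activity 5 starts after activities 1 through 4 complete.
Predecessor durations: [6, 6, 10, 3]
ES = 6 + 6 + 10 + 3 = 25

25


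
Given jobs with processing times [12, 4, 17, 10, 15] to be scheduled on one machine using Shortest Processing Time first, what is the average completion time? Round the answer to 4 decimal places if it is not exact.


Sort jobs by processing time (SPT order): [4, 10, 12, 15, 17]
Compute completion times sequentially:
  Job 1: processing = 4, completes at 4
  Job 2: processing = 10, completes at 14
  Job 3: processing = 12, completes at 26
  Job 4: processing = 15, completes at 41
  Job 5: processing = 17, completes at 58
Sum of completion times = 143
Average completion time = 143/5 = 28.6

28.6


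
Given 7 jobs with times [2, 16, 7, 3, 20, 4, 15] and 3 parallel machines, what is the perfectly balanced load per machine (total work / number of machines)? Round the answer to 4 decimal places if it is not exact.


Total processing time = 2 + 16 + 7 + 3 + 20 + 4 + 15 = 67
Number of machines = 3
Ideal balanced load = 67 / 3 = 22.3333

22.3333


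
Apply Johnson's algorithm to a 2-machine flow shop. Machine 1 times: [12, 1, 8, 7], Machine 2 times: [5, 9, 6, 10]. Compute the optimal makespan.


Apply Johnson's rule:
  Group 1 (a <= b): [(2, 1, 9), (4, 7, 10)]
  Group 2 (a > b): [(3, 8, 6), (1, 12, 5)]
Optimal job order: [2, 4, 3, 1]
Schedule:
  Job 2: M1 done at 1, M2 done at 10
  Job 4: M1 done at 8, M2 done at 20
  Job 3: M1 done at 16, M2 done at 26
  Job 1: M1 done at 28, M2 done at 33
Makespan = 33

33


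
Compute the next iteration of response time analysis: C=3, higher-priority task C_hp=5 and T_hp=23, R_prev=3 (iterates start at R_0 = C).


R_next = C + ceil(R_prev / T_hp) * C_hp
ceil(3 / 23) = ceil(0.1304) = 1
Interference = 1 * 5 = 5
R_next = 3 + 5 = 8

8


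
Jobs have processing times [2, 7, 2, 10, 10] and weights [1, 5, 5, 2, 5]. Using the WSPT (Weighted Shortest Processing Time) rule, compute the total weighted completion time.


Compute p/w ratios and sort ascending (WSPT): [(2, 5), (7, 5), (2, 1), (10, 5), (10, 2)]
Compute weighted completion times:
  Job (p=2,w=5): C=2, w*C=5*2=10
  Job (p=7,w=5): C=9, w*C=5*9=45
  Job (p=2,w=1): C=11, w*C=1*11=11
  Job (p=10,w=5): C=21, w*C=5*21=105
  Job (p=10,w=2): C=31, w*C=2*31=62
Total weighted completion time = 233

233


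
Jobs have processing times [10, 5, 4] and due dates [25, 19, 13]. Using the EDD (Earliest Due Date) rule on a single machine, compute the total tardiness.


Sort by due date (EDD order): [(4, 13), (5, 19), (10, 25)]
Compute completion times and tardiness:
  Job 1: p=4, d=13, C=4, tardiness=max(0,4-13)=0
  Job 2: p=5, d=19, C=9, tardiness=max(0,9-19)=0
  Job 3: p=10, d=25, C=19, tardiness=max(0,19-25)=0
Total tardiness = 0

0


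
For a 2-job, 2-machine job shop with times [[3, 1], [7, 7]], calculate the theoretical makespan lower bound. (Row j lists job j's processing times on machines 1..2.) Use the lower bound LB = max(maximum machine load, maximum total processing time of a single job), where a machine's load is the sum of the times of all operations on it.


Machine loads:
  Machine 1: 3 + 7 = 10
  Machine 2: 1 + 7 = 8
Max machine load = 10
Job totals:
  Job 1: 4
  Job 2: 14
Max job total = 14
Lower bound = max(10, 14) = 14

14


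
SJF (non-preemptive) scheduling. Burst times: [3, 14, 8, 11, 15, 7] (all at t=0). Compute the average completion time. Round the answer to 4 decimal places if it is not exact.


SJF order (ascending): [3, 7, 8, 11, 14, 15]
Completion times:
  Job 1: burst=3, C=3
  Job 2: burst=7, C=10
  Job 3: burst=8, C=18
  Job 4: burst=11, C=29
  Job 5: burst=14, C=43
  Job 6: burst=15, C=58
Average completion = 161/6 = 26.8333

26.8333


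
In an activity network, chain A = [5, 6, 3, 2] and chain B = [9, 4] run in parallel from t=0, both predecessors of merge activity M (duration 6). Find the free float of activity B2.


ES(B2) = sum of predecessors on chain B = 9
EF(B2) = ES + duration = 9 + 4 = 13
Successor of B2 is M. ES(M) = max(sum(A), sum(B)) = max(16, 13) = 16
Free float = ES(successor) - EF(current) = 16 - 13 = 3

3


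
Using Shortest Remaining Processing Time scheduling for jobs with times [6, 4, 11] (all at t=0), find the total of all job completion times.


Since all jobs arrive at t=0, SRPT equals SPT ordering.
SPT order: [4, 6, 11]
Completion times:
  Job 1: p=4, C=4
  Job 2: p=6, C=10
  Job 3: p=11, C=21
Total completion time = 4 + 10 + 21 = 35

35


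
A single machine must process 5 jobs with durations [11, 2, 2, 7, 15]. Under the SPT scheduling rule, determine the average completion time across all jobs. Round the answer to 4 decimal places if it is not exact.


Sort jobs by processing time (SPT order): [2, 2, 7, 11, 15]
Compute completion times sequentially:
  Job 1: processing = 2, completes at 2
  Job 2: processing = 2, completes at 4
  Job 3: processing = 7, completes at 11
  Job 4: processing = 11, completes at 22
  Job 5: processing = 15, completes at 37
Sum of completion times = 76
Average completion time = 76/5 = 15.2

15.2


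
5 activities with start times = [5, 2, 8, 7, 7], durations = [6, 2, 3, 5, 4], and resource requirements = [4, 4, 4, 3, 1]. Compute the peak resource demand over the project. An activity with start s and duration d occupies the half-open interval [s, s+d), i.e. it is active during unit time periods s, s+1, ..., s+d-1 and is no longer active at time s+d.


Each activity i is active on [start_i, start_i + duration_i).
Compute total resource usage per time slot:
  t=0: active resources = [], total = 0
  t=1: active resources = [], total = 0
  t=2: active resources = [4], total = 4
  t=3: active resources = [4], total = 4
  t=4: active resources = [], total = 0
  t=5: active resources = [4], total = 4
  t=6: active resources = [4], total = 4
  t=7: active resources = [4, 3, 1], total = 8
  t=8: active resources = [4, 4, 3, 1], total = 12
  t=9: active resources = [4, 4, 3, 1], total = 12
  t=10: active resources = [4, 4, 3, 1], total = 12
  t=11: active resources = [3], total = 3
Peak resource demand = 12

12


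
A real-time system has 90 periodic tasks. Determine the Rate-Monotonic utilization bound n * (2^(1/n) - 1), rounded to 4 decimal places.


Compute 2^(1/90) = 1.0077313692
Subtract 1: 1.0077313692 - 1 = 0.0077313692
Multiply by n: 90 * 0.0077313692 = 0.6958232280
Round to 4 dp: 0.6958

0.6958


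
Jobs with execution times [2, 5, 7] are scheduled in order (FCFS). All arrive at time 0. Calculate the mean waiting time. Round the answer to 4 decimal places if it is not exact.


FCFS order (as given): [2, 5, 7]
Waiting times:
  Job 1: wait = 0
  Job 2: wait = 2
  Job 3: wait = 7
Sum of waiting times = 9
Average waiting time = 9/3 = 3.0

3.0


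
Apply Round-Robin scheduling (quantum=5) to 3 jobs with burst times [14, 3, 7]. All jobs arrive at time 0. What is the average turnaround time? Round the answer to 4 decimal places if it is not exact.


Time quantum = 5
Execution trace:
  J1 runs 5 units, time = 5
  J2 runs 3 units, time = 8
  J3 runs 5 units, time = 13
  J1 runs 5 units, time = 18
  J3 runs 2 units, time = 20
  J1 runs 4 units, time = 24
Finish times: [24, 8, 20]
Average turnaround = 52/3 = 17.3333

17.3333


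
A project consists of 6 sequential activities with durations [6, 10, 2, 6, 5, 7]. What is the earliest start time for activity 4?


Activity 4 starts after activities 1 through 3 complete.
Predecessor durations: [6, 10, 2]
ES = 6 + 10 + 2 = 18

18


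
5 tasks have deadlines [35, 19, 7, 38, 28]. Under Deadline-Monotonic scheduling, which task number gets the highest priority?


Sort tasks by relative deadline (ascending):
  Task 3: deadline = 7
  Task 2: deadline = 19
  Task 5: deadline = 28
  Task 1: deadline = 35
  Task 4: deadline = 38
Priority order (highest first): [3, 2, 5, 1, 4]
Highest priority task = 3

3


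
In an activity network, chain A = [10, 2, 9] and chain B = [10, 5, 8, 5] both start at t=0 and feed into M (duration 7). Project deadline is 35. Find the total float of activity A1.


Forward pass: ES(A1) = sum of predecessors on chain A = 0
EF = ES + duration = 0 + 10 = 10
Backward pass: LF(M) = deadline = 35; LS(M) = 35 - 7 = 28
LF(A1) = LS(M) - sum(successors on chain A) = 28 - 11 = 17
LS = LF - duration = 17 - 10 = 7
Total float = LS - ES = 7 - 0 = 7

7


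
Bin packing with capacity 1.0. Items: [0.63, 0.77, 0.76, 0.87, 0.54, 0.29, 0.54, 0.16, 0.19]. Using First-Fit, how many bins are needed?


Place items sequentially using First-Fit:
  Item 0.63 -> new Bin 1
  Item 0.77 -> new Bin 2
  Item 0.76 -> new Bin 3
  Item 0.87 -> new Bin 4
  Item 0.54 -> new Bin 5
  Item 0.29 -> Bin 1 (now 0.92)
  Item 0.54 -> new Bin 6
  Item 0.16 -> Bin 2 (now 0.93)
  Item 0.19 -> Bin 3 (now 0.95)
Total bins used = 6

6


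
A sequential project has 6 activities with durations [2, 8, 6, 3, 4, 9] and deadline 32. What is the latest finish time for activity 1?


LF(activity 1) = deadline - sum of successor durations
Successors: activities 2 through 6 with durations [8, 6, 3, 4, 9]
Sum of successor durations = 30
LF = 32 - 30 = 2

2


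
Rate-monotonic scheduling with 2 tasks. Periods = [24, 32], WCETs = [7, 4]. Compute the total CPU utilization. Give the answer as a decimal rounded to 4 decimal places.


Compute individual utilizations (exact fractions):
  Task 1: C/T = 7/24 (approx. 0.2917)
  Task 2: C/T = 4/32 = 1/8 (approx. 0.125)
Total utilization U = 7/24 + 1/8 = 5/12
Rounded to 4 decimal places: U = 0.4167
RM (Liu & Layland) bound for 2 tasks = 0.828427; compare with U = 5/12 (approx. 0.416667)
U <= bound, so schedulable by RM sufficient condition.

0.4167


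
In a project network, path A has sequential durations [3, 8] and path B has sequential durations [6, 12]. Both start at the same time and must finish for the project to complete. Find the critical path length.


Path A total = 3 + 8 = 11
Path B total = 6 + 12 = 18
Critical path = longest path = max(11, 18) = 18

18


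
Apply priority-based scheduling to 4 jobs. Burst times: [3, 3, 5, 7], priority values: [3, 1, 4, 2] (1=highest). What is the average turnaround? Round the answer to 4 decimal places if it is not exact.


Sort by priority (ascending = highest first):
Order: [(1, 3), (2, 7), (3, 3), (4, 5)]
Completion times:
  Priority 1, burst=3, C=3
  Priority 2, burst=7, C=10
  Priority 3, burst=3, C=13
  Priority 4, burst=5, C=18
Average turnaround = 44/4 = 11.0

11.0


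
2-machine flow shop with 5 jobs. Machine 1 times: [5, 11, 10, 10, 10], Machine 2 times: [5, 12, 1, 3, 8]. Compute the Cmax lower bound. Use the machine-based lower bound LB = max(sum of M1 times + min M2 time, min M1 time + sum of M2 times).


LB1 = sum(M1 times) + min(M2 times) = 46 + 1 = 47
LB2 = min(M1 times) + sum(M2 times) = 5 + 29 = 34
Lower bound = max(LB1, LB2) = max(47, 34) = 47

47


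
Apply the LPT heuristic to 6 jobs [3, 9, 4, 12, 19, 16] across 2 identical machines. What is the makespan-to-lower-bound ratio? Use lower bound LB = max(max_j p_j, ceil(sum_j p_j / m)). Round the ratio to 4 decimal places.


LPT order: [19, 16, 12, 9, 4, 3]
Machine loads after assignment: [32, 31]
LPT makespan = 32
Lower bound = max(max_job, ceil(total/2)) = max(19, 32) = 32
Ratio = 32 / 32 = 1.0

1.0


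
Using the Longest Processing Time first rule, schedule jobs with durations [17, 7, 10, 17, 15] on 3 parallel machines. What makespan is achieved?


Sort jobs in decreasing order (LPT): [17, 17, 15, 10, 7]
Assign each job to the least loaded machine:
  Machine 1: jobs [17, 7], load = 24
  Machine 2: jobs [17], load = 17
  Machine 3: jobs [15, 10], load = 25
Makespan = max load = 25

25


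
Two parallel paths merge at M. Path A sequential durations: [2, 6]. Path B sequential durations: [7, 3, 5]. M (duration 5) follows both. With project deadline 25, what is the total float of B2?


Forward pass: ES(B2) = sum of predecessors on chain B = 7
EF = ES + duration = 7 + 3 = 10
Backward pass: LF(M) = deadline = 25; LS(M) = 25 - 5 = 20
LF(B2) = LS(M) - sum(successors on chain B) = 20 - 5 = 15
LS = LF - duration = 15 - 3 = 12
Total float = LS - ES = 12 - 7 = 5

5


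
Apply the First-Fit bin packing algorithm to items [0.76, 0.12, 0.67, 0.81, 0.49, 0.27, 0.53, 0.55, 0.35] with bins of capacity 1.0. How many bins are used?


Place items sequentially using First-Fit:
  Item 0.76 -> new Bin 1
  Item 0.12 -> Bin 1 (now 0.88)
  Item 0.67 -> new Bin 2
  Item 0.81 -> new Bin 3
  Item 0.49 -> new Bin 4
  Item 0.27 -> Bin 2 (now 0.94)
  Item 0.53 -> new Bin 5
  Item 0.55 -> new Bin 6
  Item 0.35 -> Bin 4 (now 0.84)
Total bins used = 6

6


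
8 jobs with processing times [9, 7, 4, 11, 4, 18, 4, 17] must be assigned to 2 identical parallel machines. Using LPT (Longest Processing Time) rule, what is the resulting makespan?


Sort jobs in decreasing order (LPT): [18, 17, 11, 9, 7, 4, 4, 4]
Assign each job to the least loaded machine:
  Machine 1: jobs [18, 9, 7, 4], load = 38
  Machine 2: jobs [17, 11, 4, 4], load = 36
Makespan = max load = 38

38


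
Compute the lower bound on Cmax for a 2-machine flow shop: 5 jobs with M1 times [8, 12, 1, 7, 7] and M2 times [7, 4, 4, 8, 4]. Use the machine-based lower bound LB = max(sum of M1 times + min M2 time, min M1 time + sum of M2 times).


LB1 = sum(M1 times) + min(M2 times) = 35 + 4 = 39
LB2 = min(M1 times) + sum(M2 times) = 1 + 27 = 28
Lower bound = max(LB1, LB2) = max(39, 28) = 39

39


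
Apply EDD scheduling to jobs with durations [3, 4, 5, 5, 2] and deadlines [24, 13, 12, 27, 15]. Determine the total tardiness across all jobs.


Sort by due date (EDD order): [(5, 12), (4, 13), (2, 15), (3, 24), (5, 27)]
Compute completion times and tardiness:
  Job 1: p=5, d=12, C=5, tardiness=max(0,5-12)=0
  Job 2: p=4, d=13, C=9, tardiness=max(0,9-13)=0
  Job 3: p=2, d=15, C=11, tardiness=max(0,11-15)=0
  Job 4: p=3, d=24, C=14, tardiness=max(0,14-24)=0
  Job 5: p=5, d=27, C=19, tardiness=max(0,19-27)=0
Total tardiness = 0

0
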